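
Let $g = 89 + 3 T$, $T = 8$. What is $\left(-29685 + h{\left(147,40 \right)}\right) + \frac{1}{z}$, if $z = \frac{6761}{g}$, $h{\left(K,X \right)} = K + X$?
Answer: $- \frac{199435865}{6761} \approx -29498.0$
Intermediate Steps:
$g = 113$ ($g = 89 + 3 \cdot 8 = 89 + 24 = 113$)
$z = \frac{6761}{113} \approx 59.832$
$\left(-29685 + h{\left(147,40 \right)}\right) + \frac{1}{z} = \left(-29685 + \left(147 + 40\right)\right) + \frac{1}{\frac{6761}{113}} = \left(-29685 + 187\right) + \frac{113}{6761} = -29498 + \frac{113}{6761} = - \frac{199435865}{6761}$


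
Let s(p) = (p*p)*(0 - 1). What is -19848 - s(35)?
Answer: -18623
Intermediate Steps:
s(p) = -p² (s(p) = p²*(-1) = -p²)
-19848 - s(35) = -19848 - (-1)*35² = -19848 - (-1)*1225 = -19848 - 1*(-1225) = -19848 + 1225 = -18623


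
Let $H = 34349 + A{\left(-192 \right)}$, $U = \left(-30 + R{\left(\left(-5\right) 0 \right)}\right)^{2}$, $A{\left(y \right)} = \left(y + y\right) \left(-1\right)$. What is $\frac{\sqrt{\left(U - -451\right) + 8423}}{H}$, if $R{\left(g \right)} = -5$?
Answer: $\frac{\sqrt{10099}}{34733} \approx 0.0028933$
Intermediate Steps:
$A{\left(y \right)} = - 2 y$ ($A{\left(y \right)} = 2 y \left(-1\right) = - 2 y$)
$U = 1225$ ($U = \left(-30 - 5\right)^{2} = \left(-35\right)^{2} = 1225$)
$H = 34733$ ($H = 34349 - -384 = 34349 + 384 = 34733$)
$\frac{\sqrt{\left(U - -451\right) + 8423}}{H} = \frac{\sqrt{\left(1225 - -451\right) + 8423}}{34733} = \sqrt{\left(1225 + 451\right) + 8423} \cdot \frac{1}{34733} = \sqrt{1676 + 8423} \cdot \frac{1}{34733} = \sqrt{10099} \cdot \frac{1}{34733} = \frac{\sqrt{10099}}{34733}$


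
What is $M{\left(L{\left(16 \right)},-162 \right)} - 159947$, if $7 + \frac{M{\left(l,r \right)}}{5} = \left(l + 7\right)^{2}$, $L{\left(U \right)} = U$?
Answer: $-157337$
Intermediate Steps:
$M{\left(l,r \right)} = -35 + 5 \left(7 + l\right)^{2}$ ($M{\left(l,r \right)} = -35 + 5 \left(l + 7\right)^{2} = -35 + 5 \left(7 + l\right)^{2}$)
$M{\left(L{\left(16 \right)},-162 \right)} - 159947 = \left(-35 + 5 \left(7 + 16\right)^{2}\right) - 159947 = \left(-35 + 5 \cdot 23^{2}\right) - 159947 = \left(-35 + 5 \cdot 529\right) - 159947 = \left(-35 + 2645\right) - 159947 = 2610 - 159947 = -157337$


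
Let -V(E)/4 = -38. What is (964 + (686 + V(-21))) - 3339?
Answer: -1537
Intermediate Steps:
V(E) = 152 (V(E) = -4*(-38) = 152)
(964 + (686 + V(-21))) - 3339 = (964 + (686 + 152)) - 3339 = (964 + 838) - 3339 = 1802 - 3339 = -1537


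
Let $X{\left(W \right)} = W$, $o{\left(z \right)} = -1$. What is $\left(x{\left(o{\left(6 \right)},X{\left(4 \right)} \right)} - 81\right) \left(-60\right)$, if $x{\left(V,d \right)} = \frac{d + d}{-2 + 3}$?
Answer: $4380$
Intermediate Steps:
$x{\left(V,d \right)} = 2 d$ ($x{\left(V,d \right)} = \frac{2 d}{1} = 2 d 1 = 2 d$)
$\left(x{\left(o{\left(6 \right)},X{\left(4 \right)} \right)} - 81\right) \left(-60\right) = \left(2 \cdot 4 - 81\right) \left(-60\right) = \left(8 - 81\right) \left(-60\right) = \left(-73\right) \left(-60\right) = 4380$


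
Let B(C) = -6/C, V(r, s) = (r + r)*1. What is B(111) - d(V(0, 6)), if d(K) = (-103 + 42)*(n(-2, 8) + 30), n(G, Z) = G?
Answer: 63194/37 ≈ 1707.9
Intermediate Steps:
V(r, s) = 2*r (V(r, s) = (2*r)*1 = 2*r)
d(K) = -1708 (d(K) = (-103 + 42)*(-2 + 30) = -61*28 = -1708)
B(111) - d(V(0, 6)) = -6/111 - 1*(-1708) = -6*1/111 + 1708 = -2/37 + 1708 = 63194/37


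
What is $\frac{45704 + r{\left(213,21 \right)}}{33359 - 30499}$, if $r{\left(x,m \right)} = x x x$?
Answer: $\frac{9709301}{2860} \approx 3394.9$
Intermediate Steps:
$r{\left(x,m \right)} = x^{3}$ ($r{\left(x,m \right)} = x^{2} x = x^{3}$)
$\frac{45704 + r{\left(213,21 \right)}}{33359 - 30499} = \frac{45704 + 213^{3}}{33359 - 30499} = \frac{45704 + 9663597}{2860} = 9709301 \cdot \frac{1}{2860} = \frac{9709301}{2860}$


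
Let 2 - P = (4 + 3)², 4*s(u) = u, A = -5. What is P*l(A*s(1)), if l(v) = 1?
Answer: -47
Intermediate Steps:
s(u) = u/4
P = -47 (P = 2 - (4 + 3)² = 2 - 1*7² = 2 - 1*49 = 2 - 49 = -47)
P*l(A*s(1)) = -47*1 = -47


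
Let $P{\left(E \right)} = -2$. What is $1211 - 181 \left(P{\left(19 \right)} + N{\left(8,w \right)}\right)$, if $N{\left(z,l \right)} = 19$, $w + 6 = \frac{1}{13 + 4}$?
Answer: $-1866$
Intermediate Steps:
$w = - \frac{101}{17}$ ($w = -6 + \frac{1}{13 + 4} = -6 + \frac{1}{17} = - \frac{101}{17} \approx -5.9412$)
$1211 - 181 \left(P{\left(19 \right)} + N{\left(8,w \right)}\right) = 1211 - 181 \left(-2 + 19\right) = 1211 - 3077 = -1866$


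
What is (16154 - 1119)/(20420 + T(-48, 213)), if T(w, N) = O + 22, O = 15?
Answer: 15035/20457 ≈ 0.73496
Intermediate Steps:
T(w, N) = 37 (T(w, N) = 15 + 22 = 37)
(16154 - 1119)/(20420 + T(-48, 213)) = (16154 - 1119)/(20420 + 37) = 15035/20457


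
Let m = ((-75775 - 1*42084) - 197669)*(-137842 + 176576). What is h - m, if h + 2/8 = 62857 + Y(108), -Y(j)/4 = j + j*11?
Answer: 48886876899/4 ≈ 1.2222e+10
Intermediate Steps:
Y(j) = -48*j (Y(j) = -4*(j + j*11) = -4*(j + 11*j) = -48*j)
h = 230691/4 (h = -¼ + (62857 - 48*108) = -¼ + (62857 - 5184) = -¼ + 57673 = 230691/4 ≈ 57673.)
m = -12221661552 (m = ((-75775 - 42084) - 197669)*38734 = (-117859 - 197669)*38734 = -315528*38734 = -12221661552)
h - m = 230691/4 - 1*(-12221661552) = 230691/4 + 12221661552 = 48886876899/4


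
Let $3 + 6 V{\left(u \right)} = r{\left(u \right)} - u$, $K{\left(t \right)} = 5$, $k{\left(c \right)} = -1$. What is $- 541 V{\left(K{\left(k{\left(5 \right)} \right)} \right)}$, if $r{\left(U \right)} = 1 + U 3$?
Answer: $- \frac{2164}{3} \approx -721.33$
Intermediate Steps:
$r{\left(U \right)} = 1 + 3 U$
$V{\left(u \right)} = - \frac{1}{3} + \frac{u}{3}$ ($V{\left(u \right)} = - \frac{1}{2} + \frac{\left(1 + 3 u\right) - u}{6} = - \frac{1}{2} + \frac{1 + 2 u}{6} = - \frac{1}{2} + \left(\frac{1}{6} + \frac{u}{3}\right) = - \frac{1}{3} + \frac{u}{3}$)
$- 541 V{\left(K{\left(k{\left(5 \right)} \right)} \right)} = - 541 \left(- \frac{1}{3} + \frac{1}{3} \cdot 5\right) = - 541 \left(- \frac{1}{3} + \frac{5}{3}\right) = \left(-541\right) \frac{4}{3} = - \frac{2164}{3}$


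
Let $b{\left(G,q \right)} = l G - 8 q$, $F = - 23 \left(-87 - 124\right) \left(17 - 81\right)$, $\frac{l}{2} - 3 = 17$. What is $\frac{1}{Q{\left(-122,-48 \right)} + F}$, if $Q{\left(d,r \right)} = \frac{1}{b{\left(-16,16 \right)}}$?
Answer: $- \frac{768}{238534657} \approx -3.2197 \cdot 10^{-6}$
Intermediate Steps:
$l = 40$ ($l = 6 + 2 \cdot 17 = 6 + 34 = 40$)
$F = -310592$ ($F = - 23 \left(\left(-211\right) \left(-64\right)\right) = \left(-23\right) 13504 = -310592$)
$b{\left(G,q \right)} = - 8 q + 40 G$ ($b{\left(G,q \right)} = 40 G - 8 q = - 8 q + 40 G$)
$Q{\left(d,r \right)} = - \frac{1}{768}$ ($Q{\left(d,r \right)} = \frac{1}{\left(-8\right) 16 + 40 \left(-16\right)} = \frac{1}{-128 - 640} = \frac{1}{-768} = - \frac{1}{768}$)
$\frac{1}{Q{\left(-122,-48 \right)} + F} = \frac{1}{- \frac{1}{768} - 310592} = \frac{1}{- \frac{238534657}{768}} = - \frac{768}{238534657}$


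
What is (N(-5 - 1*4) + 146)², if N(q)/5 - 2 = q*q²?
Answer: 12173121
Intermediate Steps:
N(q) = 10 + 5*q³ (N(q) = 10 + 5*(q*q²) = 10 + 5*q³)
(N(-5 - 1*4) + 146)² = ((10 + 5*(-5 - 1*4)³) + 146)² = ((10 + 5*(-5 - 4)³) + 146)² = ((10 + 5*(-9)³) + 146)² = ((10 + 5*(-729)) + 146)² = ((10 - 3645) + 146)² = (-3635 + 146)² = (-3489)² = 12173121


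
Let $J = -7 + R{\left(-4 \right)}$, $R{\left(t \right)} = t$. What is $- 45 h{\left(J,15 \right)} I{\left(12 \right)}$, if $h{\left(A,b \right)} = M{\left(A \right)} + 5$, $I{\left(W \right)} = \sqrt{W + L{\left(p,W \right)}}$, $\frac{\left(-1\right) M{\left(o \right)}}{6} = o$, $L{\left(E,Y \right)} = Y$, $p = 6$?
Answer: $- 6390 \sqrt{6} \approx -15652.0$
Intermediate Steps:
$M{\left(o \right)} = - 6 o$
$I{\left(W \right)} = \sqrt{2} \sqrt{W}$ ($I{\left(W \right)} = \sqrt{W + W} = \sqrt{2 W} = \sqrt{2} \sqrt{W}$)
$J = -11$ ($J = -7 - 4 = -11$)
$h{\left(A,b \right)} = 5 - 6 A$ ($h{\left(A,b \right)} = - 6 A + 5 = 5 - 6 A$)
$- 45 h{\left(J,15 \right)} I{\left(12 \right)} = - 45 \left(5 - -66\right) \sqrt{2} \sqrt{12} = - 45 \left(5 + 66\right) \sqrt{2} \cdot 2 \sqrt{3} = \left(-45\right) 71 \cdot 2 \sqrt{6} = - 3195 \cdot 2 \sqrt{6} = - 6390 \sqrt{6}$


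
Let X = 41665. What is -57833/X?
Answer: -57833/41665 ≈ -1.3880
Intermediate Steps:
-57833/X = -57833/41665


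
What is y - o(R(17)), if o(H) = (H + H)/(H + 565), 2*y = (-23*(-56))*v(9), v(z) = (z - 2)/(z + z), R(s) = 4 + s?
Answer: 660233/2637 ≈ 250.37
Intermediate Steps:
v(z) = (-2 + z)/(2*z) (v(z) = (-2 + z)/((2*z)) = (-2 + z)*(1/(2*z)) = (-2 + z)/(2*z))
y = 2254/9 (y = ((-23*(-56))*((½)*(-2 + 9)/9))/2 = (1288*((½)*(⅑)*7))/2 = (1288*(7/18))/2 = (½)*(4508/9) = 2254/9 ≈ 250.44)
o(H) = 2*H/(565 + H) (o(H) = (2*H)/(565 + H) = 2*H/(565 + H))
y - o(R(17)) = 2254/9 - 2*(4 + 17)/(565 + (4 + 17)) = 2254/9 - 2*21/(565 + 21) = 2254/9 - 2*21/586 = 2254/9 - 1*21/293 = 2254/9 - 21/293 = 660233/2637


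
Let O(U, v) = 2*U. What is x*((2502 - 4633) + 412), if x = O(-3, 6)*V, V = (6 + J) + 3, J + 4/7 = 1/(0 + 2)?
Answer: 644625/7 ≈ 92089.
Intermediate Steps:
J = -1/14 (J = -4/7 + 1/(0 + 2) = -4/7 + 1/2 = -4/7 + ½ = -1/14 ≈ -0.071429)
V = 125/14 (V = (6 - 1/14) + 3 = 83/14 + 3 = 125/14 ≈ 8.9286)
x = -375/7 (x = (2*(-3))*(125/14) = -6*125/14 = -375/7 ≈ -53.571)
x*((2502 - 4633) + 412) = -375*((2502 - 4633) + 412)/7 = -375*(-2131 + 412)/7 = -375/7*(-1719) = 644625/7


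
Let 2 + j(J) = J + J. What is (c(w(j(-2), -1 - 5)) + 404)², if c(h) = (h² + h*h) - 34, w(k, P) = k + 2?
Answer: 161604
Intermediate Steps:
j(J) = -2 + 2*J (j(J) = -2 + (J + J) = -2 + 2*J)
w(k, P) = 2 + k
c(h) = -34 + 2*h² (c(h) = (h² + h²) - 34 = 2*h² - 34 = -34 + 2*h²)
(c(w(j(-2), -1 - 5)) + 404)² = ((-34 + 2*(2 + (-2 + 2*(-2)))²) + 404)² = ((-34 + 2*(2 + (-2 - 4))²) + 404)² = ((-34 + 2*(2 - 6)²) + 404)² = ((-34 + 2*(-4)²) + 404)² = ((-34 + 2*16) + 404)² = ((-34 + 32) + 404)² = (-2 + 404)² = 402² = 161604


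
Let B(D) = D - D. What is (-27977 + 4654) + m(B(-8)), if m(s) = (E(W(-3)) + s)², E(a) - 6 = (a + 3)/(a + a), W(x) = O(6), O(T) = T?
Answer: -372439/16 ≈ -23277.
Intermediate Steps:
B(D) = 0
W(x) = 6
E(a) = 6 + (3 + a)/(2*a) (E(a) = 6 + (a + 3)/(a + a) = 6 + (3 + a)/((2*a)) = 6 + (3 + a)*(1/(2*a)) = 6 + (3 + a)/(2*a))
m(s) = (27/4 + s)² (m(s) = ((½)*(3 + 13*6)/6 + s)² = ((½)*(⅙)*(3 + 78) + s)² = ((½)*(⅙)*81 + s)² = (27/4 + s)²)
(-27977 + 4654) + m(B(-8)) = (-27977 + 4654) + (27 + 4*0)²/16 = -23323 + (27 + 0)²/16 = -23323 + (1/16)*27² = -23323 + (1/16)*729 = -23323 + 729/16 = -372439/16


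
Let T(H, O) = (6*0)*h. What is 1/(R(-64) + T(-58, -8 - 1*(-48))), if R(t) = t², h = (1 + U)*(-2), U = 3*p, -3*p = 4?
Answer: 1/4096 ≈ 0.00024414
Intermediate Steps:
p = -4/3 (p = -⅓*4 = -4/3 ≈ -1.3333)
U = -4 (U = 3*(-4/3) = -4)
h = 6 (h = (1 - 4)*(-2) = -3*(-2) = 6)
T(H, O) = 0 (T(H, O) = (6*0)*6 = 0*6 = 0)
1/(R(-64) + T(-58, -8 - 1*(-48))) = 1/((-64)² + 0) = 1/(4096 + 0) = 1/4096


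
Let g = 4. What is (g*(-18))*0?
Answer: 0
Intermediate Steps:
(g*(-18))*0 = (4*(-18))*0 = -72*0 = 0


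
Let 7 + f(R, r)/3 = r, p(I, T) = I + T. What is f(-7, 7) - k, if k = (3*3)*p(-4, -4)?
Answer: 72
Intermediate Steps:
f(R, r) = -21 + 3*r
k = -72 (k = (3*3)*(-4 - 4) = 9*(-8) = -72)
f(-7, 7) - k = (-21 + 3*7) - 1*(-72) = (-21 + 21) + 72 = 0 + 72 = 72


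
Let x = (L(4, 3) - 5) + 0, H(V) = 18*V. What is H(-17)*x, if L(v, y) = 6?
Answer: -306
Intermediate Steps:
x = 1 (x = (6 - 5) + 0 = 1 + 0 = 1)
H(-17)*x = (18*(-17))*1 = -306*1 = -306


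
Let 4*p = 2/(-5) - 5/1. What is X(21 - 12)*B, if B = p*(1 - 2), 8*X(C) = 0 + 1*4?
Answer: 27/40 ≈ 0.67500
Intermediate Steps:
p = -27/20 (p = (2/(-5) - 5/1)/4 = (2*(-⅕) - 5*1)/4 = (-⅖ - 5)/4 = (¼)*(-27/5) = -27/20 ≈ -1.3500)
X(C) = ½ (X(C) = (0 + 1*4)/8 = (0 + 4)/8 = (⅛)*4 = ½)
B = 27/20 (B = -27*(1 - 2)/20 = -27/20*(-1) = 27/20 ≈ 1.3500)
X(21 - 12)*B = (½)*(27/20) = 27/40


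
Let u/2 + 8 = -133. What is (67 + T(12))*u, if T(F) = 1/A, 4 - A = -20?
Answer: -75623/4 ≈ -18906.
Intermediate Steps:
A = 24 (A = 4 - 1*(-20) = 4 + 20 = 24)
u = -282 (u = -16 + 2*(-133) = -16 - 266 = -282)
T(F) = 1/24
(67 + T(12))*u = (67 + 1/24)*(-282) = (1609/24)*(-282) = -75623/4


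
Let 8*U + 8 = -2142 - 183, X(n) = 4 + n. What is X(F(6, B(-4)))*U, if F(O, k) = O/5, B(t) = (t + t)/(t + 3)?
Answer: -30329/20 ≈ -1516.4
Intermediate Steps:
B(t) = 2*t/(3 + t) (B(t) = (2*t)/(3 + t) = 2*t/(3 + t))
F(O, k) = O/5 (F(O, k) = O*(1/5) = O/5)
U = -2333/8 (U = -1 + (-2142 - 183)/8 = -1 + (1/8)*(-2325) = -1 - 2325/8 = -2333/8 ≈ -291.63)
X(F(6, B(-4)))*U = (4 + (1/5)*6)*(-2333/8) = (4 + 6/5)*(-2333/8) = (26/5)*(-2333/8) = -30329/20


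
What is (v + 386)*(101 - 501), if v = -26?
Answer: -144000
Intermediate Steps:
(v + 386)*(101 - 501) = (-26 + 386)*(101 - 501) = 360*(-400) = -144000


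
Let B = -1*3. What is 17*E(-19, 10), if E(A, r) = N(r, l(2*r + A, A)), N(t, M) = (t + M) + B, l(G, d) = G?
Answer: 136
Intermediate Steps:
B = -3
N(t, M) = -3 + M + t (N(t, M) = (t + M) - 3 = (M + t) - 3 = -3 + M + t)
E(A, r) = -3 + A + 3*r (E(A, r) = -3 + (2*r + A) + r = -3 + (A + 2*r) + r = -3 + A + 3*r)
17*E(-19, 10) = 17*(-3 - 19 + 3*10) = 17*(-3 - 19 + 30) = 17*8 = 136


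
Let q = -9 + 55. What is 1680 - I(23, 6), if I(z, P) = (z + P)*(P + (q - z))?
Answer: 839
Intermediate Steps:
q = 46
I(z, P) = (P + z)*(46 + P - z) (I(z, P) = (z + P)*(P + (46 - z)) = (P + z)*(46 + P - z))
1680 - I(23, 6) = 1680 - (6² - 1*23² + 46*6 + 46*23) = 1680 - (36 - 1*529 + 276 + 1058) = 1680 - (36 - 529 + 276 + 1058) = 1680 - 1*841 = 1680 - 841 = 839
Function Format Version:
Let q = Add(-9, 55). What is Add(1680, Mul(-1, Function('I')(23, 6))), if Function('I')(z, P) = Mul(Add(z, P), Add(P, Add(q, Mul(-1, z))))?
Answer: 839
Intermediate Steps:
q = 46
Function('I')(z, P) = Mul(Add(P, z), Add(46, P, Mul(-1, z))) (Function('I')(z, P) = Mul(Add(z, P), Add(P, Add(46, Mul(-1, z)))) = Mul(Add(P, z), Add(46, P, Mul(-1, z))))
Add(1680, Mul(-1, Function('I')(23, 6))) = Add(1680, Mul(-1, Add(Pow(6, 2), Mul(-1, Pow(23, 2)), Mul(46, 6), Mul(46, 23)))) = Add(1680, Mul(-1, Add(36, Mul(-1, 529), 276, 1058))) = Add(1680, Mul(-1, Add(36, -529, 276, 1058))) = Add(1680, Mul(-1, 841)) = Add(1680, -841) = 839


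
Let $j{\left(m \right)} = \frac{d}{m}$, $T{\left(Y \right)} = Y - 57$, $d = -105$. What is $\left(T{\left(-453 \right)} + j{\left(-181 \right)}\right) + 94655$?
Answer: $\frac{17040350}{181} \approx 94146.0$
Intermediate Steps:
$T{\left(Y \right)} = -57 + Y$ ($T{\left(Y \right)} = Y - 57 = -57 + Y$)
$j{\left(m \right)} = - \frac{105}{m}$
$\left(T{\left(-453 \right)} + j{\left(-181 \right)}\right) + 94655 = \left(\left(-57 - 453\right) - \frac{105}{-181}\right) + 94655 = \left(-510 - - \frac{105}{181}\right) + 94655 = \left(-510 + \frac{105}{181}\right) + 94655 = - \frac{92205}{181} + 94655 = \frac{17040350}{181}$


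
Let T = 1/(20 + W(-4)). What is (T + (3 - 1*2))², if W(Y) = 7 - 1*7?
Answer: 441/400 ≈ 1.1025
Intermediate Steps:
W(Y) = 0 (W(Y) = 7 - 7 = 0)
T = 1/20 (T = 1/(20 + 0) = 1/20 ≈ 0.050000)
(T + (3 - 1*2))² = (1/20 + (3 - 1*2))² = (1/20 + (3 - 2))² = (1/20 + 1)² = (21/20)² = 441/400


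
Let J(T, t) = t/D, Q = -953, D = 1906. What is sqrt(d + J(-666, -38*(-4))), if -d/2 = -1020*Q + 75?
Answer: 7*I*sqrt(36036804898)/953 ≈ 1394.4*I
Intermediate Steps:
d = -1944270 (d = -2*(-1020*(-953) + 75) = -2*(972060 + 75) = -2*972135 = -1944270)
J(T, t) = t/1906
sqrt(d + J(-666, -38*(-4))) = sqrt(-1944270 + (-38*(-4))/1906) = sqrt(-1944270 + (1/1906)*152) = sqrt(-1944270 + 76/953) = sqrt(-1852889234/953) = 7*I*sqrt(36036804898)/953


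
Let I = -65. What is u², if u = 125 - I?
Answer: 36100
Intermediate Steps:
u = 190 (u = 125 - 1*(-65) = 125 + 65 = 190)
u² = 190² = 36100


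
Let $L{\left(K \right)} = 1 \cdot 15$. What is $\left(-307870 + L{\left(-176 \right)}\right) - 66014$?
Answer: $-373869$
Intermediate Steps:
$L{\left(K \right)} = 15$
$\left(-307870 + L{\left(-176 \right)}\right) - 66014 = \left(-307870 + 15\right) - 66014 = -307855 - 66014 = -373869$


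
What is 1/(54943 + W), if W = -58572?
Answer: -1/3629 ≈ -0.00027556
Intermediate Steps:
1/(54943 + W) = 1/(54943 - 58572) = 1/(-3629) = -1/3629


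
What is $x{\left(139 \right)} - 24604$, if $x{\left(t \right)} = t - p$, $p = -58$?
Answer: $-24407$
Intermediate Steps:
$x{\left(t \right)} = 58 + t$ ($x{\left(t \right)} = t - -58 = t + 58 = 58 + t$)
$x{\left(139 \right)} - 24604 = \left(58 + 139\right) - 24604 = 197 - 24604 = -24407$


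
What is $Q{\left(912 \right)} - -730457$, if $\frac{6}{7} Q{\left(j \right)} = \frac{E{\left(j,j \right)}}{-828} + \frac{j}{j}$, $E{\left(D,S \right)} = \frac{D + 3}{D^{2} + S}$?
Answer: $\frac{1007212941368809}{1378878336} \approx 7.3046 \cdot 10^{5}$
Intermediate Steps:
$E{\left(D,S \right)} = \frac{3 + D}{S + D^{2}}$
$Q{\left(j \right)} = \frac{7}{6} - \frac{7 \left(3 + j\right)}{4968 \left(j + j^{2}\right)}$ ($Q{\left(j \right)} = \frac{7 \left(\frac{\frac{1}{j + j^{2}} \left(3 + j\right)}{-828} + \frac{j}{j}\right)}{6} = \frac{7 \left(\frac{3 + j}{j + j^{2}} \left(- \frac{1}{828}\right) + 1\right)}{6} = \frac{7 \left(- \frac{3 + j}{828 \left(j + j^{2}\right)} + 1\right)}{6} = \frac{7 \left(1 - \frac{3 + j}{828 \left(j + j^{2}\right)}\right)}{6} = \frac{7}{6} - \frac{7 \left(3 + j\right)}{4968 \left(j + j^{2}\right)}$)
$Q{\left(912 \right)} - -730457 = \frac{7 \left(-3 + 827 \cdot 912 + 828 \cdot 912^{2}\right)}{4968 \cdot 912 \left(1 + 912\right)} - -730457 = \frac{7}{4968} \cdot \frac{1}{912} \cdot \frac{1}{913} \left(-3 + 754224 + 828 \cdot 831744\right) + 730457 = \frac{7}{4968} \cdot \frac{1}{912} \cdot \frac{1}{913} \left(-3 + 754224 + 688684032\right) + 730457 = \frac{7}{4968} \cdot \frac{1}{912} \cdot \frac{1}{913} \cdot 689438253 + 730457 = \frac{1608689257}{1378878336} + 730457 = \frac{1007212941368809}{1378878336}$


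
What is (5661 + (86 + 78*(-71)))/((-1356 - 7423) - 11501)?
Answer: -209/20280 ≈ -0.010306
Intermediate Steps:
(5661 + (86 + 78*(-71)))/((-1356 - 7423) - 11501) = (5661 + (86 - 5538))/(-8779 - 11501) = (5661 - 5452)/(-20280) = 209*(-1/20280) = -209/20280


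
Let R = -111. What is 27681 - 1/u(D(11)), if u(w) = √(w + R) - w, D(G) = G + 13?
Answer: 6117509/221 + I*√87/663 ≈ 27681.0 + 0.014068*I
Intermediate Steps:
D(G) = 13 + G
u(w) = √(-111 + w) - w (u(w) = √(w - 111) - w = √(-111 + w) - w)
27681 - 1/u(D(11)) = 27681 - 1/(√(-111 + (13 + 11)) - (13 + 11)) = 27681 - 1/(√(-111 + 24) - 1*24) = 27681 - 1/(√(-87) - 24) = 27681 - 1/(I*√87 - 24) = 27681 - 1/(-24 + I*√87)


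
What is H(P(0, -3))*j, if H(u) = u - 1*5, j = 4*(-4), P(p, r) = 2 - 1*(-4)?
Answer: -16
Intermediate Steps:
P(p, r) = 6 (P(p, r) = 2 + 4 = 6)
j = -16
H(u) = -5 + u (H(u) = u - 5 = -5 + u)
H(P(0, -3))*j = (-5 + 6)*(-16) = 1*(-16) = -16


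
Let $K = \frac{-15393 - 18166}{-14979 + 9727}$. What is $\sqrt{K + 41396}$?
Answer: $\frac{\sqrt{285505745863}}{2626} \approx 203.48$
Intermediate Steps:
$K = \frac{33559}{5252}$ ($K = - \frac{33559}{-5252} = \left(-33559\right) \left(- \frac{1}{5252}\right) = \frac{33559}{5252} \approx 6.3898$)
$\sqrt{K + 41396} = \sqrt{\frac{33559}{5252} + 41396} = \sqrt{\frac{217445351}{5252}} = \frac{\sqrt{285505745863}}{2626}$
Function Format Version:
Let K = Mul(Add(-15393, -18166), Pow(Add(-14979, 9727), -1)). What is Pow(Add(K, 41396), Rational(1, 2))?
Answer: Mul(Rational(1, 2626), Pow(285505745863, Rational(1, 2))) ≈ 203.48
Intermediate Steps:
K = Rational(33559, 5252) (K = Mul(-33559, Pow(-5252, -1)) = Mul(-33559, Rational(-1, 5252)) = Rational(33559, 5252) ≈ 6.3898)
Pow(Add(K, 41396), Rational(1, 2)) = Pow(Add(Rational(33559, 5252), 41396), Rational(1, 2)) = Pow(Rational(217445351, 5252), Rational(1, 2)) = Mul(Rational(1, 2626), Pow(285505745863, Rational(1, 2)))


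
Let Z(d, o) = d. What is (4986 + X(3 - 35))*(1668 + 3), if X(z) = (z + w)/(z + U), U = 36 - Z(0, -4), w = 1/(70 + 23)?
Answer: 1031462069/124 ≈ 8.3182e+6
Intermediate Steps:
w = 1/93 ≈ 0.010753
U = 36 (U = 36 - 1*0 = 36 + 0 = 36)
X(z) = (1/93 + z)/(36 + z) (X(z) = (z + 1/93)/(z + 36) = (1/93 + z)/(36 + z))
(4986 + X(3 - 35))*(1668 + 3) = (4986 + (1/93 + (3 - 35))/(36 + (3 - 35)))*(1668 + 3) = (4986 + (1/93 - 32)/(36 - 32))*1671 = (4986 - 2975/93/4)*1671 = (4986 + (¼)*(-2975/93))*1671 = (4986 - 2975/372)*1671 = (1851817/372)*1671 = 1031462069/124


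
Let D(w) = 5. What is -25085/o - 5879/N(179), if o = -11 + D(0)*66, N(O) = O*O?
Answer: -27780134/352451 ≈ -78.820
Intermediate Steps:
N(O) = O²
o = 319 (o = -11 + 5*66 = -11 + 330 = 319)
-25085/o - 5879/N(179) = -25085/319 - 5879/(179²) = -25085*1/319 - 5879/32041 = -865/11 - 5879*1/32041 = -865/11 - 5879/32041 = -27780134/352451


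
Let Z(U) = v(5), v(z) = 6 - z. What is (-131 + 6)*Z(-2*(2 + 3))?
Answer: -125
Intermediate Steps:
Z(U) = 1 (Z(U) = 6 - 1*5 = 6 - 5 = 1)
(-131 + 6)*Z(-2*(2 + 3)) = (-131 + 6)*1 = -125*1 = -125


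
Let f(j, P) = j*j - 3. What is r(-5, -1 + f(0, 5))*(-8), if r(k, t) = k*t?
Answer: -160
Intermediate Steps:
f(j, P) = -3 + j² (f(j, P) = j² - 3 = -3 + j²)
r(-5, -1 + f(0, 5))*(-8) = -5*(-1 + (-3 + 0²))*(-8) = -5*(-1 + (-3 + 0))*(-8) = -5*(-1 - 3)*(-8) = -5*(-4)*(-8) = 20*(-8) = -160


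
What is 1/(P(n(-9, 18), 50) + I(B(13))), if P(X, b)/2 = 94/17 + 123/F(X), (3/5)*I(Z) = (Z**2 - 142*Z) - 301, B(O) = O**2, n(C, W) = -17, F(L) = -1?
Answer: 51/350288 ≈ 0.00014559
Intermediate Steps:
I(Z) = -1505/3 - 710*Z/3 + 5*Z**2/3 (I(Z) = 5*((Z**2 - 142*Z) - 301)/3 = 5*(-301 + Z**2 - 142*Z)/3 = -1505/3 - 710*Z/3 + 5*Z**2/3)
P(X, b) = -3994/17 (P(X, b) = 2*(94/17 + 123/(-1)) = 2*(94*(1/17) + 123*(-1)) = 2*(94/17 - 123) = 2*(-1997/17) = -3994/17)
1/(P(n(-9, 18), 50) + I(B(13))) = 1/(-3994/17 + (-1505/3 - 710/3*13**2 + 5*(13**2)**2/3)) = 1/(-3994/17 + (-1505/3 - 710/3*169 + (5/3)*169**2)) = 1/(-3994/17 + (-1505/3 - 119990/3 + (5/3)*28561)) = 1/(-3994/17 + (-1505/3 - 119990/3 + 142805/3)) = 1/(-3994/17 + 21310/3) = 1/(350288/51) = 51/350288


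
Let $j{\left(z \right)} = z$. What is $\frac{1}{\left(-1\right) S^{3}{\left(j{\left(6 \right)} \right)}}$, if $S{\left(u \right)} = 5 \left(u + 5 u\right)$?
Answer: $- \frac{1}{5832000} \approx -1.7147 \cdot 10^{-7}$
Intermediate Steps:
$S{\left(u \right)} = 30 u$ ($S{\left(u \right)} = 5 \cdot 6 u = 30 u$)
$\frac{1}{\left(-1\right) S^{3}{\left(j{\left(6 \right)} \right)}} = \frac{1}{\left(-1\right) \left(30 \cdot 6\right)^{3}} = \frac{1}{\left(-1\right) 180^{3}} = \frac{1}{\left(-1\right) 5832000} = \frac{1}{-5832000} = - \frac{1}{5832000}$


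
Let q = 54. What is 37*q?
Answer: 1998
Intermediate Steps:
37*q = 37*54 = 1998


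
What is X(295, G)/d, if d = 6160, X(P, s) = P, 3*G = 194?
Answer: 59/1232 ≈ 0.047890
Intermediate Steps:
G = 194/3 (G = (⅓)*194 = 194/3 ≈ 64.667)
X(295, G)/d = 295/6160 = 295*(1/6160) = 59/1232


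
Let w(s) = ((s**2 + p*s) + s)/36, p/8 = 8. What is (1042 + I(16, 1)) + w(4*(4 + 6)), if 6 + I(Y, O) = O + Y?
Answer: 3509/3 ≈ 1169.7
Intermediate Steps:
I(Y, O) = -6 + O + Y (I(Y, O) = -6 + (O + Y) = -6 + O + Y)
p = 64 (p = 8*8 = 64)
w(s) = s**2/36 + 65*s/36 (w(s) = ((s**2 + 64*s) + s)/36 = (s**2 + 65*s)*(1/36) = s**2/36 + 65*s/36)
(1042 + I(16, 1)) + w(4*(4 + 6)) = (1042 + (-6 + 1 + 16)) + (4*(4 + 6))*(65 + 4*(4 + 6))/36 = (1042 + 11) + (4*10)*(65 + 4*10)/36 = 1053 + (1/36)*40*(65 + 40) = 1053 + (1/36)*40*105 = 1053 + 350/3 = 3509/3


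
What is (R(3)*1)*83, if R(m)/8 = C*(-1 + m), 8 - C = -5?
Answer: 17264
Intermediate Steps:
C = 13 (C = 8 - 1*(-5) = 8 + 5 = 13)
R(m) = -104 + 104*m (R(m) = 8*(13*(-1 + m)) = 8*(-13 + 13*m) = -104 + 104*m)
(R(3)*1)*83 = ((-104 + 104*3)*1)*83 = ((-104 + 312)*1)*83 = (208*1)*83 = 208*83 = 17264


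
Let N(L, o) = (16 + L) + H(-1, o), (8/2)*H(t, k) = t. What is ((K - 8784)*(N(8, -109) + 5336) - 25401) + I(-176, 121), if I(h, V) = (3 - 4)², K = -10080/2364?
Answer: -9284274658/197 ≈ -4.7128e+7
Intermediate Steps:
K = -840/197 (K = -10080*1/2364 = -840/197 ≈ -4.2640)
H(t, k) = t/4
N(L, o) = 63/4 + L (N(L, o) = (16 + L) + (¼)*(-1) = (16 + L) - ¼ = 63/4 + L)
I(h, V) = 1 (I(h, V) = (-1)² = 1)
((K - 8784)*(N(8, -109) + 5336) - 25401) + I(-176, 121) = ((-840/197 - 8784)*((63/4 + 8) + 5336) - 25401) + 1 = (-1731288*(95/4 + 5336)/197 - 25401) + 1 = (-1731288/197*21439/4 - 25401) + 1 = (-9279270858/197 - 25401) + 1 = -9284274855/197 + 1 = -9284274658/197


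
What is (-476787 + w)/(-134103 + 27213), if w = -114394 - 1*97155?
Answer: 344168/53445 ≈ 6.4397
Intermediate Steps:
w = -211549 (w = -114394 - 97155 = -211549)
(-476787 + w)/(-134103 + 27213) = (-476787 - 211549)/(-134103 + 27213) = -688336/(-106890) = -688336*(-1/106890) = 344168/53445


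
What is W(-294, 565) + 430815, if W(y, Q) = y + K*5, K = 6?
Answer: 430551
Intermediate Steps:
W(y, Q) = 30 + y (W(y, Q) = y + 6*5 = y + 30 = 30 + y)
W(-294, 565) + 430815 = (30 - 294) + 430815 = -264 + 430815 = 430551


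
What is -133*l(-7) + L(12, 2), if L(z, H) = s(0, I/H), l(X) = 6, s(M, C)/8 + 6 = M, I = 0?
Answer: -846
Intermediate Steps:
s(M, C) = -48 + 8*M
L(z, H) = -48 (L(z, H) = -48 + 8*0 = -48 + 0 = -48)
-133*l(-7) + L(12, 2) = -133*6 - 48 = -798 - 48 = -846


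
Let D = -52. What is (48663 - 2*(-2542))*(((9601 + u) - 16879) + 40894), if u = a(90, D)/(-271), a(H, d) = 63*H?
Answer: 489326984702/271 ≈ 1.8056e+9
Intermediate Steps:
u = -5670/271 (u = (63*90)/(-271) = 5670*(-1/271) = -5670/271 ≈ -20.923)
(48663 - 2*(-2542))*(((9601 + u) - 16879) + 40894) = (48663 - 2*(-2542))*(((9601 - 5670/271) - 16879) + 40894) = (48663 + 5084)*((2596201/271 - 16879) + 40894) = 53747*(-1978008/271 + 40894) = 53747*(9104266/271) = 489326984702/271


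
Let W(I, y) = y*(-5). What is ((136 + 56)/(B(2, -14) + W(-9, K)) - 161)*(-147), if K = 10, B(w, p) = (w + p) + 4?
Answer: 700455/29 ≈ 24154.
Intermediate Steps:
B(w, p) = 4 + p + w (B(w, p) = (p + w) + 4 = 4 + p + w)
W(I, y) = -5*y
((136 + 56)/(B(2, -14) + W(-9, K)) - 161)*(-147) = ((136 + 56)/((4 - 14 + 2) - 5*10) - 161)*(-147) = (192/(-8 - 50) - 161)*(-147) = (192/(-58) - 161)*(-147) = (192*(-1/58) - 161)*(-147) = (-96/29 - 161)*(-147) = -4765/29*(-147) = 700455/29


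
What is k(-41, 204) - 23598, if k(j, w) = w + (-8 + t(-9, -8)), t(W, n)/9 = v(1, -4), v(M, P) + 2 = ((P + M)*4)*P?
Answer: -22988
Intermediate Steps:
v(M, P) = -2 + P*(4*M + 4*P) (v(M, P) = -2 + ((P + M)*4)*P = -2 + ((M + P)*4)*P = -2 + (4*M + 4*P)*P = -2 + P*(4*M + 4*P))
t(W, n) = 414 (t(W, n) = 9*(-2 + 4*(-4)² + 4*1*(-4)) = 9*(-2 + 4*16 - 16) = 9*(-2 + 64 - 16) = 9*46 = 414)
k(j, w) = 406 + w (k(j, w) = w + (-8 + 414) = w + 406 = 406 + w)
k(-41, 204) - 23598 = (406 + 204) - 23598 = 610 - 23598 = -22988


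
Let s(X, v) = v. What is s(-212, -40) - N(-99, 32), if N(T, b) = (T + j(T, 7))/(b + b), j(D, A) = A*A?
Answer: -1255/32 ≈ -39.219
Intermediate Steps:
j(D, A) = A²
N(T, b) = (49 + T)/(2*b) (N(T, b) = (T + 7²)/(b + b) = (T + 49)/((2*b)) = (49 + T)*(1/(2*b)) = (49 + T)/(2*b))
s(-212, -40) - N(-99, 32) = -40 - (49 - 99)/(2*32) = -40 - (-50)/(2*32) = -40 - 1*(-25/32) = -40 + 25/32 = -1255/32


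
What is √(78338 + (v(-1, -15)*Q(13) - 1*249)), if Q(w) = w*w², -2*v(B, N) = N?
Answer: √378266/2 ≈ 307.52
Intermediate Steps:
v(B, N) = -N/2
Q(w) = w³
√(78338 + (v(-1, -15)*Q(13) - 1*249)) = √(78338 + (-½*(-15)*13³ - 1*249)) = √(78338 + ((15/2)*2197 - 249)) = √(78338 + (32955/2 - 249)) = √(78338 + 32457/2) = √(189133/2) = √378266/2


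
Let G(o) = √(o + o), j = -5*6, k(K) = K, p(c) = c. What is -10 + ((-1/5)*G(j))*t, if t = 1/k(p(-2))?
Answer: -10 + I*√15/5 ≈ -10.0 + 0.7746*I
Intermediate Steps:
t = -½ (t = 1/(-2) = -½ ≈ -0.50000)
j = -30
G(o) = √2*√o (G(o) = √(2*o) = √2*√o)
-10 + ((-1/5)*G(j))*t = -10 + ((-1/5)*(√2*√(-30)))*(-½) = -10 + ((-1*⅕)*(√2*(I*√30)))*(-½) = -10 - 2*I*√15/5*(-½) = -10 + I*√15/5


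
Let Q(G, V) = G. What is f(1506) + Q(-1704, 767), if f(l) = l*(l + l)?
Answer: 4534368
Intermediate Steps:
f(l) = 2*l**2 (f(l) = l*(2*l) = 2*l**2)
f(1506) + Q(-1704, 767) = 2*1506**2 - 1704 = 2*2268036 - 1704 = 4536072 - 1704 = 4534368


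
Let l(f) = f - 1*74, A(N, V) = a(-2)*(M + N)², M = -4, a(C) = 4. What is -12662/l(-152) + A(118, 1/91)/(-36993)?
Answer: 4005763/73337 ≈ 54.621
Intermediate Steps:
A(N, V) = 4*(-4 + N)²
l(f) = -74 + f (l(f) = f - 74 = -74 + f)
-12662/l(-152) + A(118, 1/91)/(-36993) = -12662/(-74 - 152) + (4*(-4 + 118)²)/(-36993) = -12662/(-226) + (4*114²)*(-1/36993) = -12662*(-1/226) + (4*12996)*(-1/36993) = 6331/113 + 51984*(-1/36993) = 6331/113 - 912/649 = 4005763/73337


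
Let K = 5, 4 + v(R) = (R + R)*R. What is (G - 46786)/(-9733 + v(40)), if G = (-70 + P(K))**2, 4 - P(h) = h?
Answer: 13915/2179 ≈ 6.3860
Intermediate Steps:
v(R) = -4 + 2*R**2 (v(R) = -4 + (R + R)*R = -4 + (2*R)*R = -4 + 2*R**2)
P(h) = 4 - h
G = 5041 (G = (-70 + (4 - 1*5))**2 = (-70 + (4 - 5))**2 = (-70 - 1)**2 = (-71)**2 = 5041)
(G - 46786)/(-9733 + v(40)) = (5041 - 46786)/(-9733 + (-4 + 2*40**2)) = -41745/(-9733 + (-4 + 2*1600)) = -41745/(-9733 + (-4 + 3200)) = -41745/(-9733 + 3196) = -41745/(-6537) = -41745*(-1/6537) = 13915/2179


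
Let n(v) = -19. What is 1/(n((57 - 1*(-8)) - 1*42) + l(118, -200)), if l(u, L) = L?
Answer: -1/219 ≈ -0.0045662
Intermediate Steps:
1/(n((57 - 1*(-8)) - 1*42) + l(118, -200)) = 1/(-19 - 200) = 1/(-219) = -1/219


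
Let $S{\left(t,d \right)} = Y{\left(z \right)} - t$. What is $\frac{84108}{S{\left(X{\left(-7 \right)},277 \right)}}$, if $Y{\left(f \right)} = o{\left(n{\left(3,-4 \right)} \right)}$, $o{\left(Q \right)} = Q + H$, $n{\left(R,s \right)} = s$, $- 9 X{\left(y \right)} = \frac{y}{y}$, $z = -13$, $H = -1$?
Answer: $- \frac{189243}{11} \approx -17204.0$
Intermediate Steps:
$X{\left(y \right)} = - \frac{1}{9}$ ($X{\left(y \right)} = - \frac{y \frac{1}{y}}{9} = \left(- \frac{1}{9}\right) 1 = - \frac{1}{9}$)
$o{\left(Q \right)} = -1 + Q$ ($o{\left(Q \right)} = Q - 1 = -1 + Q$)
$Y{\left(f \right)} = -5$ ($Y{\left(f \right)} = -1 - 4 = -5$)
$S{\left(t,d \right)} = -5 - t$
$\frac{84108}{S{\left(X{\left(-7 \right)},277 \right)}} = \frac{84108}{-5 - - \frac{1}{9}} = \frac{84108}{-5 + \frac{1}{9}} = \frac{84108}{- \frac{44}{9}} = 84108 \left(- \frac{9}{44}\right) = - \frac{189243}{11}$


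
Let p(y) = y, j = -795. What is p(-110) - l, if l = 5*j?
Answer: 3865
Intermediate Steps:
l = -3975 (l = 5*(-795) = -3975)
p(-110) - l = -110 - 1*(-3975) = -110 + 3975 = 3865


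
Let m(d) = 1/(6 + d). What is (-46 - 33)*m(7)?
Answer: -79/13 ≈ -6.0769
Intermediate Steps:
(-46 - 33)*m(7) = (-46 - 33)/(6 + 7) = -79/13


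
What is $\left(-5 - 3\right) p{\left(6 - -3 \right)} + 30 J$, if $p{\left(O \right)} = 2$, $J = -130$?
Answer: $-3916$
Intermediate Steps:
$\left(-5 - 3\right) p{\left(6 - -3 \right)} + 30 J = \left(-5 - 3\right) 2 + 30 \left(-130\right) = \left(-8\right) 2 - 3900 = -16 - 3900 = -3916$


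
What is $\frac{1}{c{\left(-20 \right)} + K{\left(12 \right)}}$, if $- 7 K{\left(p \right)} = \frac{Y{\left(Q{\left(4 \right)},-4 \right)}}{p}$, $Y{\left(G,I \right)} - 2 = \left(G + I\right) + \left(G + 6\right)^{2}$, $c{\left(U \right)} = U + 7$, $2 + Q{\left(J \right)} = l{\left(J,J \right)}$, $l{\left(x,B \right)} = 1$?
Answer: $- \frac{42}{557} \approx -0.075404$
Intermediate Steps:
$Q{\left(J \right)} = -1$ ($Q{\left(J \right)} = -2 + 1 = -1$)
$c{\left(U \right)} = 7 + U$
$Y{\left(G,I \right)} = 2 + G + I + \left(6 + G\right)^{2}$ ($Y{\left(G,I \right)} = 2 + \left(\left(G + I\right) + \left(G + 6\right)^{2}\right) = 2 + \left(\left(G + I\right) + \left(6 + G\right)^{2}\right) = 2 + \left(G + I + \left(6 + G\right)^{2}\right) = 2 + G + I + \left(6 + G\right)^{2}$)
$K{\left(p \right)} = - \frac{22}{7 p}$ ($K{\left(p \right)} = - \frac{\left(2 - 1 - 4 + \left(6 - 1\right)^{2}\right) \frac{1}{p}}{7} = - \frac{\left(2 - 1 - 4 + 5^{2}\right) \frac{1}{p}}{7} = - \frac{\left(2 - 1 - 4 + 25\right) \frac{1}{p}}{7} = - \frac{22 \frac{1}{p}}{7} = - \frac{22}{7 p}$)
$\frac{1}{c{\left(-20 \right)} + K{\left(12 \right)}} = \frac{1}{\left(7 - 20\right) - \frac{22}{7 \cdot 12}} = \frac{1}{-13 - \frac{11}{42}} = \frac{1}{- \frac{557}{42}} = - \frac{42}{557}$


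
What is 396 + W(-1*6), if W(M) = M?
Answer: 390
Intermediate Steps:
396 + W(-1*6) = 396 - 1*6 = 396 - 6 = 390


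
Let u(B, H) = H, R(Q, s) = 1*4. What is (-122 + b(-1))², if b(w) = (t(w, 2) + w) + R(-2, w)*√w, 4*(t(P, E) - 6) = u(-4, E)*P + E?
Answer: 13673 - 936*I ≈ 13673.0 - 936.0*I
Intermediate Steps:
R(Q, s) = 4
t(P, E) = 6 + E/4 + E*P/4 (t(P, E) = 6 + (E*P + E)/4 = 6 + (E + E*P)/4 = 6 + (E/4 + E*P/4) = 6 + E/4 + E*P/4)
b(w) = 13/2 + 4*√w + 3*w/2 (b(w) = ((6 + (¼)*2 + (¼)*2*w) + w) + 4*√w = ((6 + ½ + w/2) + w) + 4*√w = ((13/2 + w/2) + w) + 4*√w = (13/2 + 3*w/2) + 4*√w = 13/2 + 4*√w + 3*w/2)
(-122 + b(-1))² = (-122 + (13/2 + 4*√(-1) + (3/2)*(-1)))² = (-122 + (13/2 + 4*I - 3/2))² = (-122 + (5 + 4*I))² = (-117 + 4*I)²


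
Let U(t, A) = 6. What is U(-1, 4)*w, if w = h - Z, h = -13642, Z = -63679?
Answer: 300222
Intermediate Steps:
w = 50037 (w = -13642 - 1*(-63679) = -13642 + 63679 = 50037)
U(-1, 4)*w = 6*50037 = 300222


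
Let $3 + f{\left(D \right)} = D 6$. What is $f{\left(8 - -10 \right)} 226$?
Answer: $23730$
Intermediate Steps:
$f{\left(D \right)} = -3 + 6 D$ ($f{\left(D \right)} = -3 + D 6 = -3 + 6 D$)
$f{\left(8 - -10 \right)} 226 = \left(-3 + 6 \left(8 - -10\right)\right) 226 = \left(-3 + 6 \left(8 + 10\right)\right) 226 = \left(-3 + 6 \cdot 18\right) 226 = \left(-3 + 108\right) 226 = 105 \cdot 226 = 23730$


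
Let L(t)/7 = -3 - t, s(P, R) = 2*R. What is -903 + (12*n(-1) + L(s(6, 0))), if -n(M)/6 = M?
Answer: -852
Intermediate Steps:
n(M) = -6*M
L(t) = -21 - 7*t (L(t) = 7*(-3 - t) = -21 - 7*t)
-903 + (12*n(-1) + L(s(6, 0))) = -903 + (12*(-6*(-1)) + (-21 - 14*0)) = -903 + (12*6 + (-21 - 7*0)) = -903 + (72 + (-21 + 0)) = -903 + (72 - 21) = -903 + 51 = -852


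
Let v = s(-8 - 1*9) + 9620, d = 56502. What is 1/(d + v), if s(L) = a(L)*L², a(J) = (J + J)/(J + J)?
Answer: 1/66411 ≈ 1.5058e-5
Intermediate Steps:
a(J) = 1 (a(J) = (2*J)/((2*J)) = (2*J)*(1/(2*J)) = 1)
s(L) = L² (s(L) = 1*L² = L²)
v = 9909 (v = (-8 - 1*9)² + 9620 = (-8 - 9)² + 9620 = (-17)² + 9620 = 289 + 9620 = 9909)
1/(d + v) = 1/(56502 + 9909) = 1/66411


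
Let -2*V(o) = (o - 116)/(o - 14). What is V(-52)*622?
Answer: -8708/11 ≈ -791.64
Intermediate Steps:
V(o) = -(-116 + o)/(2*(-14 + o)) (V(o) = -(o - 116)/(2*(o - 14)) = -(-116 + o)/(2*(-14 + o)))
V(-52)*622 = ((116 - 1*(-52))/(2*(-14 - 52)))*622 = ((½)*(116 + 52)/(-66))*622 = ((½)*(-1/66)*168)*622 = -14/11*622 = -8708/11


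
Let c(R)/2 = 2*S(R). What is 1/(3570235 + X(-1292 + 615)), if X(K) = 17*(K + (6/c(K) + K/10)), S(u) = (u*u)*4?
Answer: 18333160/65221593520571 ≈ 2.8109e-7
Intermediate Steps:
S(u) = 4*u**2 (S(u) = u**2*4 = 4*u**2)
c(R) = 16*R**2 (c(R) = 2*(2*(4*R**2)) = 2*(8*R**2) = 16*R**2)
X(K) = 51/(8*K**2) + 187*K/10 (X(K) = 17*(K + (6/((16*K**2)) + K/10)) = 17*(K + (6*(1/(16*K**2)) + K*(1/10))) = 17*(K + (3/(8*K**2) + K/10)) = 17*(K + (K/10 + 3/(8*K**2))) = 17*(3/(8*K**2) + 11*K/10) = 51/(8*K**2) + 187*K/10)
1/(3570235 + X(-1292 + 615)) = 1/(3570235 + 17*(15 + 44*(-1292 + 615)**3)/(40*(-1292 + 615)**2)) = 1/(3570235 + (17/40)*(15 + 44*(-677)**3)/(-677)**2) = 1/(3570235 + (17/40)*(1/458329)*(15 + 44*(-310288733))) = 1/(3570235 + (17/40)*(1/458329)*(15 - 13652704252)) = 1/(3570235 + (17/40)*(1/458329)*(-13652704237)) = 1/(3570235 - 232095972029/18333160) = 1/(65221593520571/18333160) = 18333160/65221593520571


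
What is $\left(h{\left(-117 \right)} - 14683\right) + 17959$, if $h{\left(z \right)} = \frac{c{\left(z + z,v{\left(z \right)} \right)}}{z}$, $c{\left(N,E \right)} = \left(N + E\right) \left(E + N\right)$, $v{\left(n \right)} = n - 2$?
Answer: $\frac{258683}{117} \approx 2211.0$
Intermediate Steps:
$v{\left(n \right)} = -2 + n$
$c{\left(N,E \right)} = \left(E + N\right)^{2}$ ($c{\left(N,E \right)} = \left(E + N\right) \left(E + N\right) = \left(E + N\right)^{2}$)
$h{\left(z \right)} = \frac{\left(-2 + 3 z\right)^{2}}{z}$ ($h{\left(z \right)} = \frac{\left(\left(-2 + z\right) + \left(z + z\right)\right)^{2}}{z} = \frac{\left(\left(-2 + z\right) + 2 z\right)^{2}}{z} = \frac{\left(-2 + 3 z\right)^{2}}{z}$)
$\left(h{\left(-117 \right)} - 14683\right) + 17959 = \left(\frac{\left(-2 + 3 \left(-117\right)\right)^{2}}{-117} - 14683\right) + 17959 = \left(- \frac{\left(-2 - 351\right)^{2}}{117} - 14683\right) + 17959 = \left(- \frac{\left(-353\right)^{2}}{117} - 14683\right) + 17959 = \left(\left(- \frac{1}{117}\right) 124609 - 14683\right) + 17959 = \left(- \frac{124609}{117} - 14683\right) + 17959 = - \frac{1842520}{117} + 17959 = \frac{258683}{117}$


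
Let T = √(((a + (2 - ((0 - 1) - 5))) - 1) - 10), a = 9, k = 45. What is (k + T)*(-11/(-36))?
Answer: 55/4 + 11*√6/36 ≈ 14.498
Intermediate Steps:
T = √6 (T = √(((9 + (2 - ((0 - 1) - 5))) - 1) - 10) = √(((9 + (2 - (-1 - 5))) - 1) - 10) = √(((9 + (2 - 1*(-6))) - 1) - 10) = √(((9 + (2 + 6)) - 1) - 10) = √(((9 + 8) - 1) - 10) = √((17 - 1) - 10) = √(16 - 10) = √6 ≈ 2.4495)
(k + T)*(-11/(-36)) = (45 + √6)*(-11/(-36)) = (45 + √6)*(-11*(-1/36)) = (45 + √6)*(11/36) = 55/4 + 11*√6/36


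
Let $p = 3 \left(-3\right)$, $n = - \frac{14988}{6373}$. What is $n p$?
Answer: $\frac{134892}{6373} \approx 21.166$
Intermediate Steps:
$n = - \frac{14988}{6373}$ ($n = \left(-14988\right) \frac{1}{6373} = - \frac{14988}{6373} \approx -2.3518$)
$p = -9$
$n p = \left(- \frac{14988}{6373}\right) \left(-9\right) = \frac{134892}{6373}$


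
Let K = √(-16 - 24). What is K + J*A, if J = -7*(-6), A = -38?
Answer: -1596 + 2*I*√10 ≈ -1596.0 + 6.3246*I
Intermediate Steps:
J = 42
K = 2*I*√10 (K = √(-40) = 2*I*√10 ≈ 6.3246*I)
K + J*A = 2*I*√10 + 42*(-38) = 2*I*√10 - 1596 = -1596 + 2*I*√10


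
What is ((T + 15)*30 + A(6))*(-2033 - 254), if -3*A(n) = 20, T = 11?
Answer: -5305840/3 ≈ -1.7686e+6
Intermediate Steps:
A(n) = -20/3 (A(n) = -⅓*20 = -20/3)
((T + 15)*30 + A(6))*(-2033 - 254) = ((11 + 15)*30 - 20/3)*(-2033 - 254) = (26*30 - 20/3)*(-2287) = (780 - 20/3)*(-2287) = (2320/3)*(-2287) = -5305840/3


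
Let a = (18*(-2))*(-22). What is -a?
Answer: -792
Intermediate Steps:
a = 792 (a = -36*(-22) = 792)
-a = -1*792 = -792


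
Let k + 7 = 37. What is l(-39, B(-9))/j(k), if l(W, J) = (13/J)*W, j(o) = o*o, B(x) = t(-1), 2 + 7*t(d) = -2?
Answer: 1183/1200 ≈ 0.98583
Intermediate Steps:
t(d) = -4/7 (t(d) = -2/7 + (⅐)*(-2) = -2/7 - 2/7 = -4/7)
k = 30 (k = -7 + 37 = 30)
B(x) = -4/7
j(o) = o²
l(W, J) = 13*W/J
l(-39, B(-9))/j(k) = (13*(-39)/(-4/7))/(30²) = (13*(-39)*(-7/4))/900 = (3549/4)*(1/900) = 1183/1200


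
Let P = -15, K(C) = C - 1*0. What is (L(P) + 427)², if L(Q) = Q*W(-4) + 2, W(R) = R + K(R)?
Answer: 301401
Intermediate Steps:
K(C) = C (K(C) = C + 0 = C)
W(R) = 2*R (W(R) = R + R = 2*R)
L(Q) = 2 - 8*Q (L(Q) = Q*(2*(-4)) + 2 = Q*(-8) + 2 = -8*Q + 2 = 2 - 8*Q)
(L(P) + 427)² = ((2 - 8*(-15)) + 427)² = ((2 + 120) + 427)² = (122 + 427)² = 549² = 301401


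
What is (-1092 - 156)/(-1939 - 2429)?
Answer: 2/7 ≈ 0.28571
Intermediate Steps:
(-1092 - 156)/(-1939 - 2429) = -1248/(-4368) = -1248*(-1/4368) = 2/7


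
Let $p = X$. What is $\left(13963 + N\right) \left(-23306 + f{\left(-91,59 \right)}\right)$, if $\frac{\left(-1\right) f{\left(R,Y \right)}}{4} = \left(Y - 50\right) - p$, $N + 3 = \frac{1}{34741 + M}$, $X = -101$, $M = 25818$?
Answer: $- \frac{20074954859186}{60559} \approx -3.3149 \cdot 10^{8}$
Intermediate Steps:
$p = -101$
$N = - \frac{181676}{60559}$ ($N = -3 + \frac{1}{34741 + 25818} = -3 + \frac{1}{60559} = - \frac{181676}{60559} \approx -3.0$)
$f{\left(R,Y \right)} = -204 - 4 Y$ ($f{\left(R,Y \right)} = - 4 \left(\left(Y - 50\right) - -101\right) = - 4 \left(\left(Y - 50\right) + 101\right) = - 4 \left(\left(-50 + Y\right) + 101\right) = - 4 \left(51 + Y\right) = -204 - 4 Y$)
$\left(13963 + N\right) \left(-23306 + f{\left(-91,59 \right)}\right) = \left(13963 - \frac{181676}{60559}\right) \left(-23306 - 440\right) = \frac{845403641 \left(-23306 - 440\right)}{60559} = \frac{845403641}{60559} \left(-23746\right) = - \frac{20074954859186}{60559}$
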